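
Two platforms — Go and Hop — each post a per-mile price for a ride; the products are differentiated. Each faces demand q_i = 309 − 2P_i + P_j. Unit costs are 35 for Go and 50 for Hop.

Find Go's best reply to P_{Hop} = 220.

149.75

Go's profit: π = (P_{Go} − 35)(309 − 2P_{Go} + P_{Hop}).
∂π/∂P_{Go} = 379 − 4P_{Go} + P_{Hop} = 0 ⇒ P_{Go} = 94.75 + 0.25P_{Hop}.
At P_{Hop} = 220: P_{Go} = 94.75 + 0.25·220 = 149.75.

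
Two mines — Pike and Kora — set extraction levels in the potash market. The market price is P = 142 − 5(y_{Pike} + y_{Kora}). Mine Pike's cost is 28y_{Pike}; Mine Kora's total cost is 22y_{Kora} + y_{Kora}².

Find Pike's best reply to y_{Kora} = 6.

8.4

Mine Pike's profit: π = y_{Pike}(142 − 5(y_{Pike} + y_{Kora})) − 28y_{Pike}.
∂π/∂y_{Pike} = 114 − 10y_{Pike} − 5y_{Kora} = 0, so y_{Pike} = 11.4 − 0.5y_{Kora}.
At y_{Kora} = 6: y_{Pike} = 11.4 − 0.5·6 = 8.4.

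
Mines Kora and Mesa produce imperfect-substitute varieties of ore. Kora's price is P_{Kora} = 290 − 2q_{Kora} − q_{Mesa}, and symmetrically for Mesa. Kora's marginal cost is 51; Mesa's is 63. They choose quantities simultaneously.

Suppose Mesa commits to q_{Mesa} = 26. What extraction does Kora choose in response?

Mine Kora's profit: π = q_{Kora}(290 − 2q_{Kora} − q_{Mesa}) − 51q_{Kora}.
∂π/∂q_{Kora} = 239 − 4q_{Kora} − q_{Mesa} = 0 ⇒ q_{Kora} = 59.75 − 0.25q_{Mesa}.
At q_{Mesa} = 26: q_{Kora} = 59.75 − 0.25·26 = 53.25.

53.25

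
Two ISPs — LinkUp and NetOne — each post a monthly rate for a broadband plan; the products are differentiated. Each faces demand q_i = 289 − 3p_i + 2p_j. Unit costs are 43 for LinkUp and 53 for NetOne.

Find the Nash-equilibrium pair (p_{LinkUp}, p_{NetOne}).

LinkUp's profit: π = (p_{LinkUp} − 43)(289 − 3p_{LinkUp} + 2p_{NetOne}).
∂π/∂p_{LinkUp} = 418 − 6p_{LinkUp} + 2p_{NetOne} = 0 ⇒ p_{LinkUp} = 209/3 + (1/3)p_{NetOne}.
Similarly p_{NetOne} = 224/3 + (1/3)p_{LinkUp}.
Substituting the second reaction function into the first: p_{LinkUp} = 209/3 + (1/3)(224/3 + (1/3)p_{LinkUp}), which gives (8/9)p_{LinkUp} = 851/9 ⇒ p_{LinkUp} = 106.375.
Then p_{NetOne} = 224/3 + (1/3)·106.375 = 110.125.

106.375, 110.125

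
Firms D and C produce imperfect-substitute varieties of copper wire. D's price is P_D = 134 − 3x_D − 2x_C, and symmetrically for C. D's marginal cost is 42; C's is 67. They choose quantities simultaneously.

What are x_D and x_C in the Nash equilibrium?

13.0625, 6.8125

Firm D's profit: π = x_D(134 − 3x_D − 2x_C) − 42x_D.
∂π/∂x_D = 92 − 6x_D − 2x_C = 0 ⇒ x_D = 46/3 − (1/3)x_C.
Similarly x_C = 67/6 − (1/3)x_D.
Plugging x_C into D's best response: x_D = 46/3 − (1/3)(67/6 − (1/3)x_D) ⇒ (8/9)x_D = 209/18, so x_D = 13.0625.
Then x_C = 67/6 − (1/3)·13.0625 = 6.8125.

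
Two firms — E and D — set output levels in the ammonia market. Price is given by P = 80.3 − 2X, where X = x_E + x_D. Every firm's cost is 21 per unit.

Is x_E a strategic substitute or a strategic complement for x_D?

Firm E's profit: π = x_E(80.3 − 2(x_E + x_D)) − 21x_E.
∂π/∂x_E = 59.3 − 4x_E − 2x_D = 0, so x_E = 14.825 − 0.5x_D.
The best-response slope dx_E/dx_D = −0.5 < 0: the reaction function is downward-sloping, so the choices are strategic substitutes.

strategic substitutes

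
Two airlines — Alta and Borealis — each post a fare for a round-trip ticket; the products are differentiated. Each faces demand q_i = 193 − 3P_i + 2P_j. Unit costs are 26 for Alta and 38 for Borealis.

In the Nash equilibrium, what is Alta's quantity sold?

Alta's profit: π = (P_{Alta} − 26)(193 − 3P_{Alta} + 2P_{Borealis}).
∂π/∂P_{Alta} = 271 − 6P_{Alta} + 2P_{Borealis} = 0 ⇒ P_{Alta} = 271/6 + (1/3)P_{Borealis}.
Similarly P_{Borealis} = 307/6 + (1/3)P_{Alta}.
Plugging P_{Borealis} into Alta's best response: P_{Alta} = 271/6 + (1/3)(307/6 + (1/3)P_{Alta}) ⇒ (8/9)P_{Alta} = 560/9, so P_{Alta} = 70.
Then P_{Borealis} = 307/6 + (1/3)·70 = 74.5.
q_{Alta} = 193 − 3·70 + 2·74.5 = 132.

132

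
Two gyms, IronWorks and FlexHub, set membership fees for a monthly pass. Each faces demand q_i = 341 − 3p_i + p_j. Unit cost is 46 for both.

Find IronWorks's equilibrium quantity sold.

149.4

IronWorks's profit: π = (p_{IronWorks} − 46)(341 − 3p_{IronWorks} + p_{FlexHub}).
∂π/∂p_{IronWorks} = 479 − 6p_{IronWorks} + p_{FlexHub} = 0 ⇒ p_{IronWorks} = 479/6 + (1/6)p_{FlexHub}.
The game is symmetric, so in equilibrium p_{FlexHub} = p_{IronWorks}: the reaction function gives (5/6)p_{IronWorks} = 479/6, hence p_{IronWorks} = 95.8.
q_{IronWorks} = 341 − 3·95.8 + 95.8 = 149.4.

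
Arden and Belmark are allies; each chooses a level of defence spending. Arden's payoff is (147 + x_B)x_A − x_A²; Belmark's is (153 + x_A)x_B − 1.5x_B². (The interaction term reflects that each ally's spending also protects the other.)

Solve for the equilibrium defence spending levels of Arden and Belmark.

118.8, 90.6

Expanding Arden's payoff: 147x_A + x_Bx_A − x_A².
∂π/∂x_A = 147 + x_B − 2x_A = 0, so x_A = 73.5 + 0.5x_B.
Likewise for Belmark: x_B = 51 + (1/3)x_A.
Plugging x_B into Arden's best response: x_A = 73.5 + 0.5(51 + (1/3)x_A) ⇒ (5/6)x_A = 99, so x_A = 118.8.
Then x_B = 51 + (1/3)·118.8 = 90.6.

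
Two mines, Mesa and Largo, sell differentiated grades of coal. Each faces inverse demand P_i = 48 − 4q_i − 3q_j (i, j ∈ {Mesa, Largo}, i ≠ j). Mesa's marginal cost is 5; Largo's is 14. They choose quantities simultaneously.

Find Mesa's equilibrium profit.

77.44

Mine Mesa's profit: π = q_{Mesa}(48 − 4q_{Mesa} − 3q_{Largo}) − 5q_{Mesa}.
∂π/∂q_{Mesa} = 43 − 8q_{Mesa} − 3q_{Largo} = 0 ⇒ q_{Mesa} = 5.375 − 0.375q_{Largo}.
Similarly q_{Largo} = 4.25 − 0.375q_{Mesa}.
Plugging q_{Largo} into Mesa's best response: q_{Mesa} = 5.375 − 0.375(4.25 − 0.375q_{Mesa}) ⇒ (55/64)q_{Mesa} = 121/32, so q_{Mesa} = 4.4.
Then q_{Largo} = 4.25 − 0.375·4.4 = 2.6.
P_{Mesa} = 48 − 4·4.4 − 3·2.6 = 22.6.
Profit = (22.6 − 5)·4.4 = 77.44.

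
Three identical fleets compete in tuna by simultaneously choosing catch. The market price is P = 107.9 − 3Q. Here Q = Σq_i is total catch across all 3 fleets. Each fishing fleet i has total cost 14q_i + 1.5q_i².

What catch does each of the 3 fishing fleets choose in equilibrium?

6.26

A representative fishing fleet's profit is π_i = q_i(107.9 − 3Q) − 14q_i − 1.5q_i², with Q = q_i + Σ_{j≠i} q_j.
First-order condition: 93.9 − 9q_i − 3Σ_{j≠i} q_j = 0.
Imposing symmetry (q_j = q for all j) turns Σ_{j≠i} q_j into 2q, so 93.9 = 15q and q = 6.26.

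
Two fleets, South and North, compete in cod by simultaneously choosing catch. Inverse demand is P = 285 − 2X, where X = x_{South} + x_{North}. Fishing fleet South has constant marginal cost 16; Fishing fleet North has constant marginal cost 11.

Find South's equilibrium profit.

3872

Fishing fleet South's profit: π = x_{South}(285 − 2(x_{South} + x_{North})) − 16x_{South}.
∂π/∂x_{South} = 269 − 4x_{South} − 2x_{North} = 0, so x_{South} = 67.25 − 0.5x_{North}.
By the same steps for North: x_{North} = 68.5 − 0.5x_{South}.
Substituting the second reaction function into the first: x_{South} = 67.25 − 0.5(68.5 − 0.5x_{South}), which gives 0.75x_{South} = 33 ⇒ x_{South} = 44.
Then x_{North} = 68.5 − 0.5·44 = 46.5.
Price P = 285 − 2·90.5 = 104.
South's profit: (104 − 16)·44 = 3872.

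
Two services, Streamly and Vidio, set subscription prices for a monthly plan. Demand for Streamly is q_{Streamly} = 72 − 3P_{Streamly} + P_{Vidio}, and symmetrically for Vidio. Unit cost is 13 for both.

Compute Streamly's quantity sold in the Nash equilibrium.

Streamly's profit: π = (P_{Streamly} − 13)(72 − 3P_{Streamly} + P_{Vidio}).
∂π/∂P_{Streamly} = 111 − 6P_{Streamly} + P_{Vidio} = 0 ⇒ P_{Streamly} = 18.5 + (1/6)P_{Vidio}.
The game is symmetric, so in equilibrium P_{Vidio} = P_{Streamly}: the reaction function gives (5/6)P_{Streamly} = 18.5, hence P_{Streamly} = 22.2.
q_{Streamly} = 72 − 3·22.2 + 22.2 = 27.6.

27.6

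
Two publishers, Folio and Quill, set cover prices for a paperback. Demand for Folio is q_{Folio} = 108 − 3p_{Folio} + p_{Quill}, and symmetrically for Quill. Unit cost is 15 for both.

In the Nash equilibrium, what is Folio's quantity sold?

46.8

Folio's profit: π = (p_{Folio} − 15)(108 − 3p_{Folio} + p_{Quill}).
∂π/∂p_{Folio} = 153 − 6p_{Folio} + p_{Quill} = 0 ⇒ p_{Folio} = 25.5 + (1/6)p_{Quill}.
The game is symmetric, so in equilibrium p_{Quill} = p_{Folio}: the reaction function gives (5/6)p_{Folio} = 25.5, hence p_{Folio} = 30.6.
q_{Folio} = 108 − 3·30.6 + 30.6 = 46.8.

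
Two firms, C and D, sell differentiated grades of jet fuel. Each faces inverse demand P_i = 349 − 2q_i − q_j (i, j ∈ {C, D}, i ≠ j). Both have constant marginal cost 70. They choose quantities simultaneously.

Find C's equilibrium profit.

Firm C's profit: π = q_C(349 − 2q_C − q_D) − 70q_C.
∂π/∂q_C = 279 − 4q_C − q_D = 0 ⇒ q_C = 69.75 − 0.25q_D.
By symmetry q_D = q_C; substituting into the reaction function, 1.25q_C = 69.75 and q_C = 55.8.
P_C = 349 − 2·55.8 − 55.8 = 181.6.
Profit = (181.6 − 70)·55.8 = 6227.28.

6227.28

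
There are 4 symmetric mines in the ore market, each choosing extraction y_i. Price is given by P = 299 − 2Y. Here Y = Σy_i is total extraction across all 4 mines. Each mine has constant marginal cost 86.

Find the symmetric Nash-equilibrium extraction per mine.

21.3

A representative mine's profit is π_i = y_i(299 − 2Y) − 86y_i, with Y = y_i + Σ_{j≠i} y_j.
First-order condition: 213 − 4y_i − 2Σ_{j≠i} y_j = 0.
Imposing symmetry (y_j = y for all j) turns Σ_{j≠i} y_j into 3y, so 213 = 10y and y = 21.3.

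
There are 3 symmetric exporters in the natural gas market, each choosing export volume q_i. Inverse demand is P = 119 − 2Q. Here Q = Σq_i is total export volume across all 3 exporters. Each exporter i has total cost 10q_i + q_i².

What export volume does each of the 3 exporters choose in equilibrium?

10.9

A representative exporter's profit is π_i = q_i(119 − 2Q) − 10q_i − q_i², with Q = q_i + Σ_{j≠i} q_j.
First-order condition: 109 − 6q_i − 2Σ_{j≠i} q_j = 0.
Imposing symmetry (q_j = q for all j) turns Σ_{j≠i} q_j into 2q, so 109 = 10q and q = 10.9.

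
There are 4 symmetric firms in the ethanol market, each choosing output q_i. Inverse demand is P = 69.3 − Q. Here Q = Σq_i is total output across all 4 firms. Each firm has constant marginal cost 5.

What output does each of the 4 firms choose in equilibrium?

12.86

A representative firm's profit is π_i = q_i(69.3 − Q) − 5q_i, with Q = q_i + Σ_{j≠i} q_j.
First-order condition: 64.3 − 2q_i − Σ_{j≠i} q_j = 0.
With identical firms, set every q_j = q: then 64.3 − 2q − 3q = 0, i.e. q = 64.3/5 = 12.86.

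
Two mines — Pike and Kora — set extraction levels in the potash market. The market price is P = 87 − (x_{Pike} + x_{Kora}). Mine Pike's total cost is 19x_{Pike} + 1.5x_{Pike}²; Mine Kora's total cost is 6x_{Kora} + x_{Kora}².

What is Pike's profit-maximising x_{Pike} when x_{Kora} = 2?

13.2

Mine Pike's profit: π = x_{Pike}(87 − (x_{Pike} + x_{Kora})) − 19x_{Pike} − 1.5x_{Pike}².
∂π/∂x_{Pike} = 68 − 5x_{Pike} − x_{Kora} = 0, so x_{Pike} = 13.6 − 0.2x_{Kora}.
At x_{Kora} = 2: x_{Pike} = 13.6 − 0.2·2 = 13.2.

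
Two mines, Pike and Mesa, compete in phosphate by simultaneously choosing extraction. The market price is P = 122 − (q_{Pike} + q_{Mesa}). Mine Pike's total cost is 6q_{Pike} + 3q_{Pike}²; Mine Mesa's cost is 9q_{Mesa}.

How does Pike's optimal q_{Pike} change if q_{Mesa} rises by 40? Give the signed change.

-5

Mine Pike's profit: π = q_{Pike}(122 − (q_{Pike} + q_{Mesa})) − 6q_{Pike} − 3q_{Pike}².
∂π/∂q_{Pike} = 116 − 8q_{Pike} − q_{Mesa} = 0, so q_{Pike} = 14.5 − 0.125q_{Mesa}.
The reaction-function slope is −0.125, so a 40-unit rise in q_{Mesa} moves q_{Pike} by −0.125 × 40 = −5. Pike's best response falls — the actions are strategic substitutes.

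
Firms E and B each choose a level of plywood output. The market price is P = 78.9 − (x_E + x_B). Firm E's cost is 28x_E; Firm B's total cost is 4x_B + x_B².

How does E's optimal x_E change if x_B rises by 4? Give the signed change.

Firm E's profit: π = x_E(78.9 − (x_E + x_B)) − 28x_E.
∂π/∂x_E = 50.9 − 2x_E − x_B = 0, so x_E = 25.45 − 0.5x_B.
The reaction-function slope is −0.5, so a 4-unit rise in x_B moves x_E by −0.5 × 4 = −2. E's best response falls — the actions are strategic substitutes.

-2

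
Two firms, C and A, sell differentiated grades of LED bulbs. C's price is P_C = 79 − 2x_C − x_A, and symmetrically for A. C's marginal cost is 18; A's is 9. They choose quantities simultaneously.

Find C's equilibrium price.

Firm C's profit: π = x_C(79 − 2x_C − x_A) − 18x_C.
∂π/∂x_C = 61 − 4x_C − x_A = 0 ⇒ x_C = 15.25 − 0.25x_A.
Similarly x_A = 17.5 − 0.25x_C.
Substituting the second reaction function into the first: x_C = 15.25 − 0.25(17.5 − 0.25x_C), which gives 0.9375x_C = 10.875 ⇒ x_C = 11.6.
Then x_A = 17.5 − 0.25·11.6 = 14.6.
P_C = 79 − 2·11.6 − 14.6 = 41.2.

41.2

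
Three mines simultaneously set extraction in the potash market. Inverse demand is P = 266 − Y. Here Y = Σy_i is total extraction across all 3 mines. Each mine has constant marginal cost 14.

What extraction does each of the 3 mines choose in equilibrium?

63

A representative mine's profit is π_i = y_i(266 − Y) − 14y_i, with Y = y_i + Σ_{j≠i} y_j.
First-order condition: 252 − 2y_i − Σ_{j≠i} y_j = 0.
With identical mines, set every y_j = y: then 252 − 2y − 2y = 0, i.e. y = 252/4 = 63.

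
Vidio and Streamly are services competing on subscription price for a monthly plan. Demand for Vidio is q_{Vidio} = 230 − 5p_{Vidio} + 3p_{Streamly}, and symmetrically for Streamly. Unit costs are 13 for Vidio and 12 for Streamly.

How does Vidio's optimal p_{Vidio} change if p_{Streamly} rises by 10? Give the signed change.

Vidio's profit: π = (p_{Vidio} − 13)(230 − 5p_{Vidio} + 3p_{Streamly}).
∂π/∂p_{Vidio} = 295 − 10p_{Vidio} + 3p_{Streamly} = 0 ⇒ p_{Vidio} = 29.5 + 0.3p_{Streamly}.
The reaction-function slope is 0.3, so a 10-unit rise in p_{Streamly} moves p_{Vidio} by 0.3 × 10 = 3. Vidio's best response rises — the actions are strategic complements.

3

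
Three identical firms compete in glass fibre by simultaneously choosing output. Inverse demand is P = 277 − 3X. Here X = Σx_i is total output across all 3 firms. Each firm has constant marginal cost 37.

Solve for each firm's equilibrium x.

A representative firm's profit is π_i = x_i(277 − 3X) − 37x_i, with X = x_i + Σ_{j≠i} x_j.
First-order condition: 240 − 6x_i − 3Σ_{j≠i} x_j = 0.
Imposing symmetry (x_j = x for all j) turns Σ_{j≠i} x_j into 2x, so 240 = 12x and x = 20.

20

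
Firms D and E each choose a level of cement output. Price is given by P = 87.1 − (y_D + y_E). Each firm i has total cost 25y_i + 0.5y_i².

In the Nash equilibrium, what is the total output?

Firm D's profit: π = y_D(87.1 − (y_D + y_E)) − 25y_D − 0.5y_D².
∂π/∂y_D = 62.1 − 3y_D − y_E = 0, so y_D = 20.7 − (1/3)y_E.
The game is symmetric, so in equilibrium y_E = y_D: the reaction function gives (4/3)y_D = 20.7, hence y_D = 15.525.
Total output: 15.525 + 15.525 = 31.05.

31.05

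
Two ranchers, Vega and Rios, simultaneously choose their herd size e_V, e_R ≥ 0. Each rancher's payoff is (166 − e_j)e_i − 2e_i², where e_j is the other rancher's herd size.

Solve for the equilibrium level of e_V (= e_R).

33.2

Vega's payoff is (166 − e_R)e_V − 2e_V².
∂π/∂e_V = 166 − e_R − 4e_V = 0, so e_V = 41.5 − 0.25e_R.
Setting e_V = e_R in the reaction function: e_V = 41.5 − 0.25e_V, so e_V = 41.5 / 1.25 = 33.2.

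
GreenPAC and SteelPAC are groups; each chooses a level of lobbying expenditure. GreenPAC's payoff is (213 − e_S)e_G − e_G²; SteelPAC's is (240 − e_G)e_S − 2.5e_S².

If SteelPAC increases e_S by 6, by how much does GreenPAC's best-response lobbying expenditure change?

Expanding GreenPAC's payoff: 213e_G − e_Se_G − e_G².
∂π/∂e_G = 213 − e_S − 2e_G = 0, so e_G = 106.5 − 0.5e_S.
The reaction-function slope is −0.5, so a 6-unit rise in e_S moves e_G by −0.5 × 6 = −3. GreenPAC's best response falls — the actions are strategic substitutes.

-3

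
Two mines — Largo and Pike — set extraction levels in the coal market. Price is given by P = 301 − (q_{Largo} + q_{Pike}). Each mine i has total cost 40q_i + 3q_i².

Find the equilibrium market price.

243

Mine Largo's profit: π = q_{Largo}(301 − (q_{Largo} + q_{Pike})) − 40q_{Largo} − 3q_{Largo}².
∂π/∂q_{Largo} = 261 − 8q_{Largo} − q_{Pike} = 0, so q_{Largo} = 32.625 − 0.125q_{Pike}.
The game is symmetric, so in equilibrium q_{Pike} = q_{Largo}: the reaction function gives 1.125q_{Largo} = 32.625, hence q_{Largo} = 29.
Equilibrium price: P = 301 − 58 = 243.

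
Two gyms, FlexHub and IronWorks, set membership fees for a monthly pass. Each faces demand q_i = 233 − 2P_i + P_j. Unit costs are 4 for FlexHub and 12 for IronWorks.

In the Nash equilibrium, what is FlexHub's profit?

FlexHub's profit: π = (P_{FlexHub} − 4)(233 − 2P_{FlexHub} + P_{IronWorks}).
∂π/∂P_{FlexHub} = 241 − 4P_{FlexHub} + P_{IronWorks} = 0 ⇒ P_{FlexHub} = 60.25 + 0.25P_{IronWorks}.
Similarly P_{IronWorks} = 64.25 + 0.25P_{FlexHub}.
Solving the two reaction functions simultaneously: (1 − (0.25)(0.25))P_{FlexHub} = 60.25 + 0.25·64.25, so 0.9375P_{FlexHub} = 76.3125 and P_{FlexHub} = 81.4.
Then P_{IronWorks} = 64.25 + 0.25·81.4 = 84.6.
q_{FlexHub} = 233 − 2·81.4 + 84.6 = 154.8.
Profit = (81.4 − 4)·154.8 = 11981.52.

11981.52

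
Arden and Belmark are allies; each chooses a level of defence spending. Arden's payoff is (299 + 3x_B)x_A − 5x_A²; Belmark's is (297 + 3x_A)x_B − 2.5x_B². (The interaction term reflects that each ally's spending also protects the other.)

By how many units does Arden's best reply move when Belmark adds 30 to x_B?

9

Expanding Arden's payoff: 299x_A + 3x_Bx_A − 5x_A².
∂π/∂x_A = 299 + 3x_B − 10x_A = 0, so x_A = 29.9 + 0.3x_B.
The reaction-function slope is 0.3, so a 30-unit rise in x_B moves x_A by 0.3 × 30 = 9. Arden's best response rises — the actions are strategic complements.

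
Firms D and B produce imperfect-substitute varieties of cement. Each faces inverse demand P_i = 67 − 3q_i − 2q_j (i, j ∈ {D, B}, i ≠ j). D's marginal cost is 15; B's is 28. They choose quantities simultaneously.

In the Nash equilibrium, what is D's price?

36.9375

Firm D's profit: π = q_D(67 − 3q_D − 2q_B) − 15q_D.
∂π/∂q_D = 52 − 6q_D − 2q_B = 0 ⇒ q_D = 26/3 − (1/3)q_B.
Similarly q_B = 6.5 − (1/3)q_D.
Substituting the second reaction function into the first: q_D = 26/3 − (1/3)(6.5 − (1/3)q_D), which gives (8/9)q_D = 6.5 ⇒ q_D = 7.3125.
Then q_B = 6.5 − (1/3)·7.3125 = 4.0625.
P_D = 67 − 3·7.3125 − 2·4.0625 = 36.9375.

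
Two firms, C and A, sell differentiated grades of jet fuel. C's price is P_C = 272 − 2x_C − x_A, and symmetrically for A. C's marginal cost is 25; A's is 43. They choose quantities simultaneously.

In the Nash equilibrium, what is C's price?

126.2

Firm C's profit: π = x_C(272 − 2x_C − x_A) − 25x_C.
∂π/∂x_C = 247 − 4x_C − x_A = 0 ⇒ x_C = 61.75 − 0.25x_A.
Similarly x_A = 57.25 − 0.25x_C.
Solving the two reaction functions simultaneously: (1 − (−0.25)(−0.25))x_C = 61.75 − 0.25·57.25, so 0.9375x_C = 47.4375 and x_C = 50.6.
Then x_A = 57.25 − 0.25·50.6 = 44.6.
P_C = 272 − 2·50.6 − 44.6 = 126.2.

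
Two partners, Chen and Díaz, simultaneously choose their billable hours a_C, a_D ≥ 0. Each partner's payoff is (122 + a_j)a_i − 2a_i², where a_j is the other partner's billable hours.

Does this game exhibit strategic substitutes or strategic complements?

Chen's payoff is (122 + a_D)a_C − 2a_C².
∂π/∂a_C = 122 + a_D − 4a_C = 0, so a_C = 30.5 + 0.25a_D.
The best-response slope da_C/da_D = 0.25 > 0: the reaction function is upward-sloping, so the choices are strategic complements.

strategic complements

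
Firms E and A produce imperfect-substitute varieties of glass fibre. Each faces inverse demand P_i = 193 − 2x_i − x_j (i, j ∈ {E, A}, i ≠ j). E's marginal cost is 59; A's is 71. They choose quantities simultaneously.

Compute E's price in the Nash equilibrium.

114.2

Firm E's profit: π = x_E(193 − 2x_E − x_A) − 59x_E.
∂π/∂x_E = 134 − 4x_E − x_A = 0 ⇒ x_E = 33.5 − 0.25x_A.
Similarly x_A = 30.5 − 0.25x_E.
Plugging x_A into E's best response: x_E = 33.5 − 0.25(30.5 − 0.25x_E) ⇒ 0.9375x_E = 25.875, so x_E = 27.6.
Then x_A = 30.5 − 0.25·27.6 = 23.6.
P_E = 193 − 2·27.6 − 23.6 = 114.2.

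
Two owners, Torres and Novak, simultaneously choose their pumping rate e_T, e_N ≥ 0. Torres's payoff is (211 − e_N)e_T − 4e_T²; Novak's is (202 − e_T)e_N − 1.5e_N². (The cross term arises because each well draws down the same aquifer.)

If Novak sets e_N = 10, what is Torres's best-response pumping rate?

Expanding Torres's payoff: 211e_T − e_Ne_T − 4e_T².
∂π/∂e_T = 211 − e_N − 8e_T = 0, so e_T = 26.375 − 0.125e_N.
At e_N = 10: e_T = 26.375 − 0.125·10 = 25.125.

25.125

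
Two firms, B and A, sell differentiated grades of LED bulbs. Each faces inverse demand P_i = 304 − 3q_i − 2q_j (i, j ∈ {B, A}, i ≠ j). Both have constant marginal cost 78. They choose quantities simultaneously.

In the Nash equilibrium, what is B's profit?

Firm B's profit: π = q_B(304 − 3q_B − 2q_A) − 78q_B.
∂π/∂q_B = 226 − 6q_B − 2q_A = 0 ⇒ q_B = 113/3 − (1/3)q_A.
Setting q_B = q_A in the reaction function: q_B = 113/3 − (1/3)q_B, so q_B = (113/3) / (4/3) = 28.25.
P_B = 304 − 3·28.25 − 2·28.25 = 162.75.
Profit = (162.75 − 78)·28.25 = 2394.1875.

2394.1875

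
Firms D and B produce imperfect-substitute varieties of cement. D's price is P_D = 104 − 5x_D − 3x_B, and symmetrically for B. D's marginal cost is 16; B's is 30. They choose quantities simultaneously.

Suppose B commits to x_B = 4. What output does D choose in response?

7.6

Firm D's profit: π = x_D(104 − 5x_D − 3x_B) − 16x_D.
∂π/∂x_D = 88 − 10x_D − 3x_B = 0 ⇒ x_D = 8.8 − 0.3x_B.
At x_B = 4: x_D = 8.8 − 0.3·4 = 7.6.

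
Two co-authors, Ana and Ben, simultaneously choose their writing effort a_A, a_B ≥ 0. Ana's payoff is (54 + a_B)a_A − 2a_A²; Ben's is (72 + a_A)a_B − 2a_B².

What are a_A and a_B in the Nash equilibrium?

Expanding Ana's payoff: 54a_A + a_Ba_A − 2a_A².
∂π/∂a_A = 54 + a_B − 4a_A = 0, so a_A = 13.5 + 0.25a_B.
Likewise for Ben: a_B = 18 + 0.25a_A.
Substituting the second reaction function into the first: a_A = 13.5 + 0.25(18 + 0.25a_A), which gives 0.9375a_A = 18 ⇒ a_A = 19.2.
Then a_B = 18 + 0.25·19.2 = 22.8.

19.2, 22.8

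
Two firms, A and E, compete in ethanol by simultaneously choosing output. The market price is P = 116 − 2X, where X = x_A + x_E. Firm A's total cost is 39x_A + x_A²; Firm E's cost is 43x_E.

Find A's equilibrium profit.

Firm A's profit: π = x_A(116 − 2(x_A + x_E)) − 39x_A − x_A².
∂π/∂x_A = 77 − 6x_A − 2x_E = 0, so x_A = 77/6 − (1/3)x_E.
For E: ∂π/∂x_E = 73 − 4x_E − 2x_A = 0 ⇒ x_E = 18.25 − 0.5x_A.
Plugging x_E into A's best response: x_A = 77/6 − (1/3)(18.25 − 0.5x_A) ⇒ (5/6)x_A = 6.75, so x_A = 8.1.
Then x_E = 18.25 − 0.5·8.1 = 14.2.
Price P = 116 − 2·22.3 = 71.4.
A's profit: (71.4 − 39)·8.1 − (8.1)² = 196.83.

196.83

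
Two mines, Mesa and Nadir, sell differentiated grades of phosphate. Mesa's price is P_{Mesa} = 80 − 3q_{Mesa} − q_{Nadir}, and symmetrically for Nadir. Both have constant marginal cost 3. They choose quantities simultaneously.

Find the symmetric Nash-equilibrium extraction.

11

Mine Mesa's profit: π = q_{Mesa}(80 − 3q_{Mesa} − q_{Nadir}) − 3q_{Mesa}.
∂π/∂q_{Mesa} = 77 − 6q_{Mesa} − q_{Nadir} = 0 ⇒ q_{Mesa} = 77/6 − (1/6)q_{Nadir}.
By symmetry q_{Nadir} = q_{Mesa}; substituting into the reaction function, (7/6)q_{Mesa} = 77/6 and q_{Mesa} = 11.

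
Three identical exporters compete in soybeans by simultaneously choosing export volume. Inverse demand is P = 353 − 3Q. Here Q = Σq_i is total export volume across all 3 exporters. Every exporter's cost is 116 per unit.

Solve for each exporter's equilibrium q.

A representative exporter's profit is π_i = q_i(353 − 3Q) − 116q_i, with Q = q_i + Σ_{j≠i} q_j.
First-order condition: 237 − 6q_i − 3Σ_{j≠i} q_j = 0.
Imposing symmetry (q_j = q for all j) turns Σ_{j≠i} q_j into 2q, so 237 = 12q and q = 19.75.

19.75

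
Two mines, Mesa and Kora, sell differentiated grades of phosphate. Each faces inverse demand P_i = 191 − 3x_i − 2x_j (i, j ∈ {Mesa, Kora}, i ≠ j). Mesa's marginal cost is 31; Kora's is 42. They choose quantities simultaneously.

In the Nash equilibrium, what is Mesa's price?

Mine Mesa's profit: π = x_{Mesa}(191 − 3x_{Mesa} − 2x_{Kora}) − 31x_{Mesa}.
∂π/∂x_{Mesa} = 160 − 6x_{Mesa} − 2x_{Kora} = 0 ⇒ x_{Mesa} = 80/3 − (1/3)x_{Kora}.
Similarly x_{Kora} = 149/6 − (1/3)x_{Mesa}.
Substituting the second reaction function into the first: x_{Mesa} = 80/3 − (1/3)(149/6 − (1/3)x_{Mesa}), which gives (8/9)x_{Mesa} = 331/18 ⇒ x_{Mesa} = 20.6875.
Then x_{Kora} = 149/6 − (1/3)·20.6875 = 17.9375.
P_{Mesa} = 191 − 3·20.6875 − 2·17.9375 = 93.0625.

93.0625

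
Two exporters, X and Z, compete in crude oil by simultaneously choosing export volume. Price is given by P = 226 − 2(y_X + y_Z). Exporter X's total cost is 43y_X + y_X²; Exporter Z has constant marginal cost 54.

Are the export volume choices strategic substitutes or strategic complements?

Exporter X's profit: π = y_X(226 − 2(y_X + y_Z)) − 43y_X − y_X².
∂π/∂y_X = 183 − 6y_X − 2y_Z = 0, so y_X = 30.5 − (1/3)y_Z.
The best-response slope dy_X/dy_Z = −1/3 < 0: the reaction function is downward-sloping, so the choices are strategic substitutes.

strategic substitutes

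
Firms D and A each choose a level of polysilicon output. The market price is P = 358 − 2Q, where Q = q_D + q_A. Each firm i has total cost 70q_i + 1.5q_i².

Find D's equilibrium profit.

3584

Firm D's profit: π = q_D(358 − 2(q_D + q_A)) − 70q_D − 1.5q_D².
∂π/∂q_D = 288 − 7q_D − 2q_A = 0, so q_D = 288/7 − (2/7)q_A.
By symmetry q_A = q_D; substituting into the reaction function, (9/7)q_D = 288/7 and q_D = 32.
Price P = 358 − 2·64 = 230.
D's profit: (230 − 70)·32 − 1.5(32)² = 3584.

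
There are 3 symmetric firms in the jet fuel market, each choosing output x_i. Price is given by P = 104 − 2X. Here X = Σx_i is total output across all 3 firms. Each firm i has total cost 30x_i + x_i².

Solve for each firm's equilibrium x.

7.4

A representative firm's profit is π_i = x_i(104 − 2X) − 30x_i − x_i², with X = x_i + Σ_{j≠i} x_j.
First-order condition: 74 − 6x_i − 2Σ_{j≠i} x_j = 0.
In a symmetric equilibrium every firm chooses the same x, so Σ_{j≠i} x_j = 2x. The condition becomes 74 − 10x = 0, giving x = 74/10 = 7.4.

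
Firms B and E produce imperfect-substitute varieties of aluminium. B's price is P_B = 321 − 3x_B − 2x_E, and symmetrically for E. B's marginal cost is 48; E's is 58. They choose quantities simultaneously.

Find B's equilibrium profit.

3622.6875

Firm B's profit: π = x_B(321 − 3x_B − 2x_E) − 48x_B.
∂π/∂x_B = 273 − 6x_B − 2x_E = 0 ⇒ x_B = 45.5 − (1/3)x_E.
Similarly x_E = 263/6 − (1/3)x_B.
Solving the two reaction functions simultaneously: (1 − (−1/3)(−1/3))x_B = 45.5 − (1/3)·(263/6), so (8/9)x_B = 278/9 and x_B = 34.75.
Then x_E = 263/6 − (1/3)·34.75 = 32.25.
P_B = 321 − 3·34.75 − 2·32.25 = 152.25.
Profit = (152.25 − 48)·34.75 = 3622.6875.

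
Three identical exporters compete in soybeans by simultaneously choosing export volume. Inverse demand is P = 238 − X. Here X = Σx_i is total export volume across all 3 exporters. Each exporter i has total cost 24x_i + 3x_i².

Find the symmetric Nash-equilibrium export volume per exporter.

A representative exporter's profit is π_i = x_i(238 − X) − 24x_i − 3x_i², with X = x_i + Σ_{j≠i} x_j.
First-order condition: 214 − 8x_i − Σ_{j≠i} x_j = 0.
With identical exporters, set every x_j = x: then 214 − 8x − 2x = 0, i.e. x = 214/10 = 21.4.

21.4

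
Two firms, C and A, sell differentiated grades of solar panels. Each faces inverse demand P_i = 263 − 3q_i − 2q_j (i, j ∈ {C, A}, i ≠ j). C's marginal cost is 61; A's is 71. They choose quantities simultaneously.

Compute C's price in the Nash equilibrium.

Firm C's profit: π = q_C(263 − 3q_C − 2q_A) − 61q_C.
∂π/∂q_C = 202 − 6q_C − 2q_A = 0 ⇒ q_C = 101/3 − (1/3)q_A.
Similarly q_A = 32 − (1/3)q_C.
Solving the two reaction functions simultaneously: (1 − (−1/3)(−1/3))q_C = 101/3 − (1/3)·32, so (8/9)q_C = 23 and q_C = 25.875.
Then q_A = 32 − (1/3)·25.875 = 23.375.
P_C = 263 − 3·25.875 − 2·23.375 = 138.625.

138.625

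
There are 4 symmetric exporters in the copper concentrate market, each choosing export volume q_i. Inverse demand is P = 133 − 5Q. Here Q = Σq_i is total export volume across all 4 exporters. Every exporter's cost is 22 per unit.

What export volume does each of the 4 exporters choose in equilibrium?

A representative exporter's profit is π_i = q_i(133 − 5Q) − 22q_i, with Q = q_i + Σ_{j≠i} q_j.
First-order condition: 111 − 10q_i − 5Σ_{j≠i} q_j = 0.
In a symmetric equilibrium every exporter chooses the same q, so Σ_{j≠i} q_j = 3q. The condition becomes 111 − 25q = 0, giving q = 111/25 = 4.44.

4.44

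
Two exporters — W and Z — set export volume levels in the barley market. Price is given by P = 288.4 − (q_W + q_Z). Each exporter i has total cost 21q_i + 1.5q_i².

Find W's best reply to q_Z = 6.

Exporter W's profit: π = q_W(288.4 − (q_W + q_Z)) − 21q_W − 1.5q_W².
∂π/∂q_W = 267.4 − 5q_W − q_Z = 0, so q_W = 53.48 − 0.2q_Z.
At q_Z = 6: q_W = 53.48 − 0.2·6 = 52.28.

52.28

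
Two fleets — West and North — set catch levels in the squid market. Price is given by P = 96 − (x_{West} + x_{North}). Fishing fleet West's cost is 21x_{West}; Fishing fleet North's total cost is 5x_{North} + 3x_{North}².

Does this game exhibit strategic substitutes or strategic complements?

Fishing fleet West's profit: π = x_{West}(96 − (x_{West} + x_{North})) − 21x_{West}.
∂π/∂x_{West} = 75 − 2x_{West} − x_{North} = 0, so x_{West} = 37.5 − 0.5x_{North}.
The best-response slope dx_{West}/dx_{North} = −0.5 < 0: the reaction function is downward-sloping, so the choices are strategic substitutes.

strategic substitutes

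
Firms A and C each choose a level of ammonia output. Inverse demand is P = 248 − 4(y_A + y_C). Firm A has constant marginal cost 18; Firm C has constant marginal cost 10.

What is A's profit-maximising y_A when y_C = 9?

Firm A's profit: π = y_A(248 − 4(y_A + y_C)) − 18y_A.
∂π/∂y_A = 230 − 8y_A − 4y_C = 0, so y_A = 28.75 − 0.5y_C.
At y_C = 9: y_A = 28.75 − 0.5·9 = 24.25.

24.25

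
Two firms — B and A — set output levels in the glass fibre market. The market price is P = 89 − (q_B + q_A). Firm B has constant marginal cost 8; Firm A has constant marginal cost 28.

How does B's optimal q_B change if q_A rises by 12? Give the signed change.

-6

Firm B's profit: π = q_B(89 − (q_B + q_A)) − 8q_B.
∂π/∂q_B = 81 − 2q_B − q_A = 0, so q_B = 40.5 − 0.5q_A.
The reaction-function slope is −0.5, so a 12-unit rise in q_A moves q_B by −0.5 × 12 = −6. B's best response falls — the actions are strategic substitutes.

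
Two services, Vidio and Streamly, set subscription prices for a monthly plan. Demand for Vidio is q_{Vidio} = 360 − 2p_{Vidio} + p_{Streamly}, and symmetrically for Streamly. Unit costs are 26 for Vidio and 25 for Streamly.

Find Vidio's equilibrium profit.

Vidio's profit: π = (p_{Vidio} − 26)(360 − 2p_{Vidio} + p_{Streamly}).
∂π/∂p_{Vidio} = 412 − 4p_{Vidio} + p_{Streamly} = 0 ⇒ p_{Vidio} = 103 + 0.25p_{Streamly}.
Similarly p_{Streamly} = 102.5 + 0.25p_{Vidio}.
Plugging p_{Streamly} into Vidio's best response: p_{Vidio} = 103 + 0.25(102.5 + 0.25p_{Vidio}) ⇒ 0.9375p_{Vidio} = 128.625, so p_{Vidio} = 137.2.
Then p_{Streamly} = 102.5 + 0.25·137.2 = 136.8.
q_{Vidio} = 360 − 2·137.2 + 136.8 = 222.4.
Profit = (137.2 − 26)·222.4 = 24730.88.

24730.88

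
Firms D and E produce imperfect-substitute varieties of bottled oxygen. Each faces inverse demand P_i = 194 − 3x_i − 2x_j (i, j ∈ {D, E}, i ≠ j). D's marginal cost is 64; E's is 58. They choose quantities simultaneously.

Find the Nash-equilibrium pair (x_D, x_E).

15.875, 17.375

Firm D's profit: π = x_D(194 − 3x_D − 2x_E) − 64x_D.
∂π/∂x_D = 130 − 6x_D − 2x_E = 0 ⇒ x_D = 65/3 − (1/3)x_E.
Similarly x_E = 68/3 − (1/3)x_D.
Plugging x_E into D's best response: x_D = 65/3 − (1/3)(68/3 − (1/3)x_D) ⇒ (8/9)x_D = 127/9, so x_D = 15.875.
Then x_E = 68/3 − (1/3)·15.875 = 17.375.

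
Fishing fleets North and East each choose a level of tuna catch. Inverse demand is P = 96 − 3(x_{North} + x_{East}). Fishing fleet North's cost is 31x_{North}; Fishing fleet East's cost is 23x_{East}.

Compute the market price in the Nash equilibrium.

50

Fishing fleet North's profit: π = x_{North}(96 − 3(x_{North} + x_{East})) − 31x_{North}.
∂π/∂x_{North} = 65 − 6x_{North} − 3x_{East} = 0, so x_{North} = 65/6 − 0.5x_{East}.
By the same steps for East: x_{East} = 73/6 − 0.5x_{North}.
Plugging x_{East} into North's best response: x_{North} = 65/6 − 0.5(73/6 − 0.5x_{North}) ⇒ 0.75x_{North} = 4.75, so x_{North} = 19/3.
Then x_{East} = 73/6 − 0.5·(19/3) = 9.
Equilibrium price: P = 96 − 3·(46/3) = 50.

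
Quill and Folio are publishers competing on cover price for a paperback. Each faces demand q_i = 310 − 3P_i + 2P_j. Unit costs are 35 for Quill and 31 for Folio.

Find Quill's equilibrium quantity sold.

204

Quill's profit: π = (P_{Quill} − 35)(310 − 3P_{Quill} + 2P_{Folio}).
∂π/∂P_{Quill} = 415 − 6P_{Quill} + 2P_{Folio} = 0 ⇒ P_{Quill} = 415/6 + (1/3)P_{Folio}.
Similarly P_{Folio} = 403/6 + (1/3)P_{Quill}.
Solving the two reaction functions simultaneously: (1 − (1/3)(1/3))P_{Quill} = 415/6 + (1/3)·(403/6), so (8/9)P_{Quill} = 824/9 and P_{Quill} = 103.
Then P_{Folio} = 403/6 + (1/3)·103 = 101.5.
q_{Quill} = 310 − 3·103 + 2·101.5 = 204.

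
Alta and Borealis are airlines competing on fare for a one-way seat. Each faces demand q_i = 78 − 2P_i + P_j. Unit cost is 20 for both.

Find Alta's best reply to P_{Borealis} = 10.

Alta's profit: π = (P_{Alta} − 20)(78 − 2P_{Alta} + P_{Borealis}).
∂π/∂P_{Alta} = 118 − 4P_{Alta} + P_{Borealis} = 0 ⇒ P_{Alta} = 29.5 + 0.25P_{Borealis}.
At P_{Borealis} = 10: P_{Alta} = 29.5 + 0.25·10 = 32.

32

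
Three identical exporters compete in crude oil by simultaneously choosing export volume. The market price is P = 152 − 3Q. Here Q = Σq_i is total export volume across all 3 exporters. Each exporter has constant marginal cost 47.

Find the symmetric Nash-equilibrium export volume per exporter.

8.75

A representative exporter's profit is π_i = q_i(152 − 3Q) − 47q_i, with Q = q_i + Σ_{j≠i} q_j.
First-order condition: 105 − 6q_i − 3Σ_{j≠i} q_j = 0.
In a symmetric equilibrium every exporter chooses the same q, so Σ_{j≠i} q_j = 2q. The condition becomes 105 − 12q = 0, giving q = 105/12 = 8.75.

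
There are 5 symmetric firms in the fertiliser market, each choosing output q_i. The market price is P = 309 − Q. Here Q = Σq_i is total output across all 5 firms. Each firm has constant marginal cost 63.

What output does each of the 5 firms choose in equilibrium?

A representative firm's profit is π_i = q_i(309 − Q) − 63q_i, with Q = q_i + Σ_{j≠i} q_j.
First-order condition: 246 − 2q_i − Σ_{j≠i} q_j = 0.
With identical firms, set every q_j = q: then 246 − 2q − 4q = 0, i.e. q = 246/6 = 41.

41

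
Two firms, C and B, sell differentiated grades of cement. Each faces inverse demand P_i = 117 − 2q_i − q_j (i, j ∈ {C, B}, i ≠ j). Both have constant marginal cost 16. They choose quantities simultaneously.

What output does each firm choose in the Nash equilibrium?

Firm C's profit: π = q_C(117 − 2q_C − q_B) − 16q_C.
∂π/∂q_C = 101 − 4q_C − q_B = 0 ⇒ q_C = 25.25 − 0.25q_B.
The game is symmetric, so in equilibrium q_B = q_C: the reaction function gives 1.25q_C = 25.25, hence q_C = 20.2.

20.2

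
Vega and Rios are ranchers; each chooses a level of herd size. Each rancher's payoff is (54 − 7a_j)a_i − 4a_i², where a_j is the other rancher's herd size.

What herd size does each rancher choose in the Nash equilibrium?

3.6

Vega's payoff is (54 − 7a_R)a_V − 4a_V².
∂π/∂a_V = 54 − 7a_R − 8a_V = 0, so a_V = 6.75 − 0.875a_R.
By symmetry a_R = a_V; substituting into the reaction function, 1.875a_V = 6.75 and a_V = 3.6.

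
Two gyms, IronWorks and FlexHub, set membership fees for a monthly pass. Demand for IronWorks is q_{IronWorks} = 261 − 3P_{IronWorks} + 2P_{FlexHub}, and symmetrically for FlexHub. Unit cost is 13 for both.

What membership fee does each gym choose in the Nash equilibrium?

IronWorks's profit: π = (P_{IronWorks} − 13)(261 − 3P_{IronWorks} + 2P_{FlexHub}).
∂π/∂P_{IronWorks} = 300 − 6P_{IronWorks} + 2P_{FlexHub} = 0 ⇒ P_{IronWorks} = 50 + (1/3)P_{FlexHub}.
Setting P_{IronWorks} = P_{FlexHub} in the reaction function: P_{IronWorks} = 50 + (1/3)P_{IronWorks}, so P_{IronWorks} = 50 / (2/3) = 75.

75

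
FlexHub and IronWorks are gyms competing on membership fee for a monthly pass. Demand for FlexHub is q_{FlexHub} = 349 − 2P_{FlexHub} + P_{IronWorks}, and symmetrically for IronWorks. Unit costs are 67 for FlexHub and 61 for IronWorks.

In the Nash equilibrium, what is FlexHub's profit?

17372.48

FlexHub's profit: π = (P_{FlexHub} − 67)(349 − 2P_{FlexHub} + P_{IronWorks}).
∂π/∂P_{FlexHub} = 483 − 4P_{FlexHub} + P_{IronWorks} = 0 ⇒ P_{FlexHub} = 120.75 + 0.25P_{IronWorks}.
Similarly P_{IronWorks} = 117.75 + 0.25P_{FlexHub}.
Plugging P_{IronWorks} into FlexHub's best response: P_{FlexHub} = 120.75 + 0.25(117.75 + 0.25P_{FlexHub}) ⇒ 0.9375P_{FlexHub} = 150.1875, so P_{FlexHub} = 160.2.
Then P_{IronWorks} = 117.75 + 0.25·160.2 = 157.8.
q_{FlexHub} = 349 − 2·160.2 + 157.8 = 186.4.
Profit = (160.2 − 67)·186.4 = 17372.48.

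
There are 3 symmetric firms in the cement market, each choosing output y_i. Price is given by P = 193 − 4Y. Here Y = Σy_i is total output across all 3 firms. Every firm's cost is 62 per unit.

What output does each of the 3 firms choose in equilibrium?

8.1875

A representative firm's profit is π_i = y_i(193 − 4Y) − 62y_i, with Y = y_i + Σ_{j≠i} y_j.
First-order condition: 131 − 8y_i − 4Σ_{j≠i} y_j = 0.
In a symmetric equilibrium every firm chooses the same y, so Σ_{j≠i} y_j = 2y. The condition becomes 131 − 16y = 0, giving y = 131/16 = 8.1875.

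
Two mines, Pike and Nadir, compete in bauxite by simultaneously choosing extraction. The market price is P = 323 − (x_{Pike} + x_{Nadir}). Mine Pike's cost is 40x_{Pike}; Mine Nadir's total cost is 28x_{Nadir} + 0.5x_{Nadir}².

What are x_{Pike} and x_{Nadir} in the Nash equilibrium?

Mine Pike's profit: π = x_{Pike}(323 − (x_{Pike} + x_{Nadir})) − 40x_{Pike}.
∂π/∂x_{Pike} = 283 − 2x_{Pike} − x_{Nadir} = 0, so x_{Pike} = 141.5 − 0.5x_{Nadir}.
For Nadir: ∂π/∂x_{Nadir} = 295 − 3x_{Nadir} − x_{Pike} = 0 ⇒ x_{Nadir} = 295/3 − (1/3)x_{Pike}.
Substituting the second reaction function into the first: x_{Pike} = 141.5 − 0.5(295/3 − (1/3)x_{Pike}), which gives (5/6)x_{Pike} = 277/3 ⇒ x_{Pike} = 110.8.
Then x_{Nadir} = 295/3 − (1/3)·110.8 = 61.4.

110.8, 61.4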